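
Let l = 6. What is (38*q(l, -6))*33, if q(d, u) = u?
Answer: -7524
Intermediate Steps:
(38*q(l, -6))*33 = (38*(-6))*33 = -228*33 = -7524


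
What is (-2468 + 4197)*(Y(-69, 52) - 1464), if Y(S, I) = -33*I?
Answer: -5498220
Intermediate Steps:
(-2468 + 4197)*(Y(-69, 52) - 1464) = (-2468 + 4197)*(-33*52 - 1464) = 1729*(-1716 - 1464) = 1729*(-3180) = -5498220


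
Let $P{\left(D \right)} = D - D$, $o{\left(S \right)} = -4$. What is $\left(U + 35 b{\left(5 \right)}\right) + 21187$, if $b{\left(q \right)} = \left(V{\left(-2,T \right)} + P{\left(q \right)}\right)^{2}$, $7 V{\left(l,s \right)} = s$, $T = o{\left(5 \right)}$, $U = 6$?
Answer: $\frac{148431}{7} \approx 21204.0$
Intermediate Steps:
$T = -4$
$V{\left(l,s \right)} = \frac{s}{7}$
$P{\left(D \right)} = 0$
$b{\left(q \right)} = \frac{16}{49}$ ($b{\left(q \right)} = \left(\frac{1}{7} \left(-4\right) + 0\right)^{2} = \left(- \frac{4}{7} + 0\right)^{2} = \left(- \frac{4}{7}\right)^{2} = \frac{16}{49}$)
$\left(U + 35 b{\left(5 \right)}\right) + 21187 = \left(6 + 35 \cdot \frac{16}{49}\right) + 21187 = \left(6 + \frac{80}{7}\right) + 21187 = \frac{122}{7} + 21187 = \frac{148431}{7}$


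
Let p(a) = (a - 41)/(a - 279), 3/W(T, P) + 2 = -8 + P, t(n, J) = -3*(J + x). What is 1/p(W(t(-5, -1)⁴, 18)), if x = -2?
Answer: 2229/325 ≈ 6.8585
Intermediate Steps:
t(n, J) = 6 - 3*J (t(n, J) = -3*(J - 2) = -3*(-2 + J) = 6 - 3*J)
W(T, P) = 3/(-10 + P) (W(T, P) = 3/(-2 + (-8 + P)) = 3/(-10 + P))
p(a) = (-41 + a)/(-279 + a)
1/p(W(t(-5, -1)⁴, 18)) = 1/((-41 + 3/(-10 + 18))/(-279 + 3/(-10 + 18))) = 1/((-41 + 3/8)/(-279 + 3/8)) = 1/(-325/8/(-2229/8)) = 1/(-8/2229*(-325/8)) = 1/(325/2229) = 2229/325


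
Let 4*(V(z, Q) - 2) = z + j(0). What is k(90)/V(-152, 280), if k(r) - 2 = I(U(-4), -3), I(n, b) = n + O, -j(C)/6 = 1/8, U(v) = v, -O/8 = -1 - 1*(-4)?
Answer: 416/579 ≈ 0.71848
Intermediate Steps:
O = -24 (O = -8*(-1 - 1*(-4)) = -8*(-1 + 4) = -8*3 = -24)
j(C) = -¾ (j(C) = -6/8 = -6*⅛ = -¾)
I(n, b) = -24 + n (I(n, b) = n - 24 = -24 + n)
k(r) = -26 (k(r) = 2 + (-24 - 4) = 2 - 28 = -26)
V(z, Q) = 29/16 + z/4 (V(z, Q) = 2 + (z - ¾)/4 = 2 + (-¾ + z)/4 = 2 + (-3/16 + z/4) = 29/16 + z/4)
k(90)/V(-152, 280) = -26/(29/16 + (¼)*(-152)) = -26/(29/16 - 38) = -26/(-579/16) = -26*(-16/579) = 416/579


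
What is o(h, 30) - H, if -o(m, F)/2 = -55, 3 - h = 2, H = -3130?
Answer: 3240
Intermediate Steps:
h = 1 (h = 3 - 1*2 = 3 - 2 = 1)
o(m, F) = 110 (o(m, F) = -2*(-55) = 110)
o(h, 30) - H = 110 - 1*(-3130) = 110 + 3130 = 3240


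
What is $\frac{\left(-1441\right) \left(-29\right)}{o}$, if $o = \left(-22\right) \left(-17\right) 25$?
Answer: $\frac{3799}{850} \approx 4.4694$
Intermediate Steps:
$o = 9350$ ($o = 374 \cdot 25 = 9350$)
$\frac{\left(-1441\right) \left(-29\right)}{o} = \frac{\left(-1441\right) \left(-29\right)}{9350} = 41789 \cdot \frac{1}{9350} = \frac{3799}{850}$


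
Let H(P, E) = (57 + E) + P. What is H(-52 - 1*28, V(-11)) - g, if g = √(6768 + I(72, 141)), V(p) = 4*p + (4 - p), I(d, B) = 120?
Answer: -52 - 2*√1722 ≈ -134.99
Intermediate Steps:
V(p) = 4 + 3*p
g = 2*√1722 (g = √(6768 + 120) = √6888 = 2*√1722 ≈ 82.994)
H(P, E) = 57 + E + P
H(-52 - 1*28, V(-11)) - g = (57 + (4 + 3*(-11)) + (-52 - 1*28)) - 2*√1722 = (57 + (4 - 33) + (-52 - 28)) - 2*√1722 = (57 - 29 - 80) - 2*√1722 = -52 - 2*√1722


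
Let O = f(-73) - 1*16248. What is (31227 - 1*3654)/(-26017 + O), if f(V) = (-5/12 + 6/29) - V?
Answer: -738108/1129453 ≈ -0.65351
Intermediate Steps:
f(V) = -73/348 - V (f(V) = (-5*1/12 + 6*(1/29)) - V = (-5/12 + 6/29) - V = -73/348 - V)
O = -5628973/348 (O = (-73/348 - 1*(-73)) - 1*16248 = (-73/348 + 73) - 16248 = 25331/348 - 16248 = -5628973/348 ≈ -16175.)
(31227 - 1*3654)/(-26017 + O) = (31227 - 1*3654)/(-26017 - 5628973/348) = (31227 - 3654)/(-14682889/348) = 27573*(-348/14682889) = -738108/1129453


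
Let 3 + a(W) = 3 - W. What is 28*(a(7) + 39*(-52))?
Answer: -56980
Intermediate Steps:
a(W) = -W (a(W) = -3 + (3 - W) = -W)
28*(a(7) + 39*(-52)) = 28*(-1*7 + 39*(-52)) = 28*(-7 - 2028) = 28*(-2035) = -56980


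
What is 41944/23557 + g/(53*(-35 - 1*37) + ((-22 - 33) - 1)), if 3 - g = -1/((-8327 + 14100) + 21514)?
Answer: 201348907731/113132775184 ≈ 1.7798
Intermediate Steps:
g = 81862/27287 (g = 3 - (-1)/((-8327 + 14100) + 21514) = 3 - (-1)/(5773 + 21514) = 3 - (-1)/27287 = 3 - 1*(-1/27287) = 3 + 1/27287 = 81862/27287 ≈ 3.0000)
41944/23557 + g/(53*(-35 - 1*37) + ((-22 - 33) - 1)) = 41944/23557 + 81862/(27287*(53*(-35 - 1*37) + ((-22 - 33) - 1))) = 41944*(1/23557) + 81862/(27287*(53*(-35 - 37) + (-55 - 1))) = 41944/23557 + 81862/(27287*(53*(-72) - 56)) = 41944/23557 + 81862/(27287*(-3816 - 56)) = 41944/23557 + (81862/27287)/(-3872) = 41944/23557 + (81862/27287)*(-1/3872) = 41944/23557 - 3721/4802512 = 201348907731/113132775184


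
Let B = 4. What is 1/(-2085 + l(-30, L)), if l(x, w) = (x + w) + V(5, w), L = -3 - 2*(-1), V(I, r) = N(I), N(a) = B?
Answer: -1/2112 ≈ -0.00047348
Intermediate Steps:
N(a) = 4
V(I, r) = 4
L = -1 (L = -3 + 2 = -1)
l(x, w) = 4 + w + x (l(x, w) = (x + w) + 4 = (w + x) + 4 = 4 + w + x)
1/(-2085 + l(-30, L)) = 1/(-2085 + (4 - 1 - 30)) = 1/(-2085 - 27) = 1/(-2112) = -1/2112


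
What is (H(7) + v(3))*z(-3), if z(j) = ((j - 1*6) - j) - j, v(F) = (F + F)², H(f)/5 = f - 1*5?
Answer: -138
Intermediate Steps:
H(f) = -25 + 5*f (H(f) = 5*(f - 1*5) = 5*(f - 5) = 5*(-5 + f) = -25 + 5*f)
v(F) = 4*F² (v(F) = (2*F)² = 4*F²)
z(j) = -6 - j (z(j) = ((j - 6) - j) - j = ((-6 + j) - j) - j = -6 - j)
(H(7) + v(3))*z(-3) = ((-25 + 5*7) + 4*3²)*(-6 - 1*(-3)) = ((-25 + 35) + 4*9)*(-6 + 3) = (10 + 36)*(-3) = 46*(-3) = -138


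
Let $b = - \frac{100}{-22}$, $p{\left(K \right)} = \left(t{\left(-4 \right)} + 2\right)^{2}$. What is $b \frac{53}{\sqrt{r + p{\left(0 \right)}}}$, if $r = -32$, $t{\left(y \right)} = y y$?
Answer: $\frac{1325 \sqrt{73}}{803} \approx 14.098$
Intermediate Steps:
$t{\left(y \right)} = y^{2}$
$p{\left(K \right)} = 324$ ($p{\left(K \right)} = \left(\left(-4\right)^{2} + 2\right)^{2} = \left(16 + 2\right)^{2} = 18^{2} = 324$)
$b = \frac{50}{11}$ ($b = \left(-100\right) \left(- \frac{1}{22}\right) = \frac{50}{11} \approx 4.5455$)
$b \frac{53}{\sqrt{r + p{\left(0 \right)}}} = \frac{50 \frac{53}{\sqrt{-32 + 324}}}{11} = \frac{50 \frac{53}{\sqrt{292}}}{11} = \frac{50 \frac{53}{2 \sqrt{73}}}{11} = \frac{50 \cdot 53 \frac{\sqrt{73}}{146}}{11} = \frac{50 \frac{53 \sqrt{73}}{146}}{11} = \frac{1325 \sqrt{73}}{803}$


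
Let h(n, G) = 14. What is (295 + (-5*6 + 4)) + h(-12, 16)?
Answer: 283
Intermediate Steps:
(295 + (-5*6 + 4)) + h(-12, 16) = (295 + (-5*6 + 4)) + 14 = (295 + (-30 + 4)) + 14 = (295 - 26) + 14 = 269 + 14 = 283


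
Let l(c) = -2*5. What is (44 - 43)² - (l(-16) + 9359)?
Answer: -9348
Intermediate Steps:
l(c) = -10
(44 - 43)² - (l(-16) + 9359) = (44 - 43)² - (-10 + 9359) = 1² - 1*9349 = 1 - 9349 = -9348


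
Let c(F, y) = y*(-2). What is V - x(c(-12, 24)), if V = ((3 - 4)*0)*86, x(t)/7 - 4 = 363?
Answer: -2569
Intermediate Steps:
c(F, y) = -2*y
x(t) = 2569 (x(t) = 28 + 7*363 = 28 + 2541 = 2569)
V = 0 (V = -1*0*86 = 0*86 = 0)
V - x(c(-12, 24)) = 0 - 1*2569 = 0 - 2569 = -2569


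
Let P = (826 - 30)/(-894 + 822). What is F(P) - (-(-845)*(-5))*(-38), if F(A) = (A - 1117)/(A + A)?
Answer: -63878595/398 ≈ -1.6050e+5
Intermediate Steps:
P = -199/18 (P = 796/(-72) = 796*(-1/72) = -199/18 ≈ -11.056)
F(A) = (-1117 + A)/(2*A) (F(A) = (-1117 + A)/((2*A)) = (-1117 + A)*(1/(2*A)) = (-1117 + A)/(2*A))
F(P) - (-(-845)*(-5))*(-38) = (-1117 - 199/18)/(2*(-199/18)) - (-(-845)*(-5))*(-38) = (½)*(-18/199)*(-20305/18) - (-169*25)*(-38) = 20305/398 - (-4225)*(-38) = 20305/398 - 1*160550 = 20305/398 - 160550 = -63878595/398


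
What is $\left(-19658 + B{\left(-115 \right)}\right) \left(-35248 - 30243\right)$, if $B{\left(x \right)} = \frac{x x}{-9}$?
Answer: $\frac{12452917177}{9} \approx 1.3837 \cdot 10^{9}$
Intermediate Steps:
$B{\left(x \right)} = - \frac{x^{2}}{9}$ ($B{\left(x \right)} = x^{2} \left(- \frac{1}{9}\right) = - \frac{x^{2}}{9}$)
$\left(-19658 + B{\left(-115 \right)}\right) \left(-35248 - 30243\right) = \left(-19658 - \frac{\left(-115\right)^{2}}{9}\right) \left(-35248 - 30243\right) = \left(-19658 - \frac{13225}{9}\right) \left(-65491\right) = \left(- \frac{190147}{9}\right) \left(-65491\right) = \frac{12452917177}{9}$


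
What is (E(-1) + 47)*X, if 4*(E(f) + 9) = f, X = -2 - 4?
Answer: -453/2 ≈ -226.50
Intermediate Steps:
X = -6
E(f) = -9 + f/4
(E(-1) + 47)*X = ((-9 + (1/4)*(-1)) + 47)*(-6) = ((-9 - 1/4) + 47)*(-6) = (-37/4 + 47)*(-6) = (151/4)*(-6) = -453/2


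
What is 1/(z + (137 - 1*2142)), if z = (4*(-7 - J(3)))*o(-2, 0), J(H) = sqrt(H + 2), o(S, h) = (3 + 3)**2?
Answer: -3013/8974489 + 144*sqrt(5)/8974489 ≈ -0.00029985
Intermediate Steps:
o(S, h) = 36 (o(S, h) = 6**2 = 36)
J(H) = sqrt(2 + H)
z = -1008 - 144*sqrt(5) (z = (4*(-7 - sqrt(2 + 3)))*36 = (4*(-7 - sqrt(5)))*36 = (-28 - 4*sqrt(5))*36 = -1008 - 144*sqrt(5) ≈ -1330.0)
1/(z + (137 - 1*2142)) = 1/((-1008 - 144*sqrt(5)) + (137 - 1*2142)) = 1/((-1008 - 144*sqrt(5)) + (137 - 2142)) = 1/((-1008 - 144*sqrt(5)) - 2005) = 1/(-3013 - 144*sqrt(5))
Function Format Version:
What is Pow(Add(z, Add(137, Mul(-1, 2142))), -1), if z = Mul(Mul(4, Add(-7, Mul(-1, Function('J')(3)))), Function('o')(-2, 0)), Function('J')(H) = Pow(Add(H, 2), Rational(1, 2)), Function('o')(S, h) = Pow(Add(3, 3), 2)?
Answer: Add(Rational(-3013, 8974489), Mul(Rational(144, 8974489), Pow(5, Rational(1, 2)))) ≈ -0.00029985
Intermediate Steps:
Function('o')(S, h) = 36 (Function('o')(S, h) = Pow(6, 2) = 36)
Function('J')(H) = Pow(Add(2, H), Rational(1, 2))
z = Add(-1008, Mul(-144, Pow(5, Rational(1, 2)))) (z = Mul(Mul(4, Add(-7, Mul(-1, Pow(Add(2, 3), Rational(1, 2))))), 36) = Mul(Mul(4, Add(-7, Mul(-1, Pow(5, Rational(1, 2))))), 36) = Mul(Add(-28, Mul(-4, Pow(5, Rational(1, 2)))), 36) = Add(-1008, Mul(-144, Pow(5, Rational(1, 2)))) ≈ -1330.0)
Pow(Add(z, Add(137, Mul(-1, 2142))), -1) = Pow(Add(Add(-1008, Mul(-144, Pow(5, Rational(1, 2)))), Add(137, Mul(-1, 2142))), -1) = Pow(Add(Add(-1008, Mul(-144, Pow(5, Rational(1, 2)))), Add(137, -2142)), -1) = Pow(Add(Add(-1008, Mul(-144, Pow(5, Rational(1, 2)))), -2005), -1) = Pow(Add(-3013, Mul(-144, Pow(5, Rational(1, 2)))), -1)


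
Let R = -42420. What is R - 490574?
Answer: -532994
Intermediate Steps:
R - 490574 = -42420 - 490574 = -532994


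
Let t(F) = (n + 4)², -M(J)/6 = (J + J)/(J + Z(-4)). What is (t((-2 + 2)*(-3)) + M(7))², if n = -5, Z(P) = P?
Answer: 729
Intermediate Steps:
M(J) = -12*J/(-4 + J) (M(J) = -6*(J + J)/(J - 4) = -6*2*J/(-4 + J) = -12*J/(-4 + J))
t(F) = 1 (t(F) = (-5 + 4)² = (-1)² = 1)
(t((-2 + 2)*(-3)) + M(7))² = (1 - 12*7/(-4 + 7))² = (1 - 12*7/3)² = (1 - 12*7*⅓)² = (1 - 28)² = (-27)² = 729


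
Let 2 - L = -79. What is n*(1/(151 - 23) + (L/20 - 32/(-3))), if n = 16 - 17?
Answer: -28271/1920 ≈ -14.724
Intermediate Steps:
L = 81 (L = 2 - 1*(-79) = 2 + 79 = 81)
n = -1
n*(1/(151 - 23) + (L/20 - 32/(-3))) = -(1/(151 - 23) + (81/20 - 32/(-3))) = -(1/128 + (81*(1/20) - 32*(-⅓))) = -(1/128 + (81/20 + 32/3)) = -(1/128 + 883/60) = -1*28271/1920 = -28271/1920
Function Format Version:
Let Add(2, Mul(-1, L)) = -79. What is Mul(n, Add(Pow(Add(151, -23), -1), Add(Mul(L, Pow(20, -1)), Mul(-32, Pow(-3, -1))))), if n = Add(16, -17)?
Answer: Rational(-28271, 1920) ≈ -14.724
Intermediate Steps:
L = 81 (L = Add(2, Mul(-1, -79)) = Add(2, 79) = 81)
n = -1
Mul(n, Add(Pow(Add(151, -23), -1), Add(Mul(L, Pow(20, -1)), Mul(-32, Pow(-3, -1))))) = Mul(-1, Add(Pow(Add(151, -23), -1), Add(Mul(81, Pow(20, -1)), Mul(-32, Pow(-3, -1))))) = Mul(-1, Add(Pow(128, -1), Add(Mul(81, Rational(1, 20)), Mul(-32, Rational(-1, 3))))) = Mul(-1, Add(Rational(1, 128), Add(Rational(81, 20), Rational(32, 3)))) = Mul(-1, Add(Rational(1, 128), Rational(883, 60))) = Mul(-1, Rational(28271, 1920)) = Rational(-28271, 1920)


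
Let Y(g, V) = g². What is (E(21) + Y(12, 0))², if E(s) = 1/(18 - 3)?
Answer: 4669921/225 ≈ 20755.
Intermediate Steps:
E(s) = 1/15
(E(21) + Y(12, 0))² = (1/15 + 12²)² = (1/15 + 144)² = (2161/15)² = 4669921/225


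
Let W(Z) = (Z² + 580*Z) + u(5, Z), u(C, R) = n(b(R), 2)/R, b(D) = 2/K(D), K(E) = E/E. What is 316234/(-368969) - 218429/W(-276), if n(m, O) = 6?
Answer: 2486770363356/1424067217865 ≈ 1.7462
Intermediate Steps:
K(E) = 1
b(D) = 2 (b(D) = 2/1 = 2*1 = 2)
u(C, R) = 6/R
W(Z) = Z² + 6/Z + 580*Z (W(Z) = (Z² + 580*Z) + 6/Z = Z² + 6/Z + 580*Z)
316234/(-368969) - 218429/W(-276) = 316234/(-368969) - 218429*(-276/(6 + (-276)²*(580 - 276))) = 316234*(-1/368969) - 218429*(-276/(6 + 76176*304)) = -316234/368969 - 218429*(-276/(6 + 23157504)) = -316234/368969 - 218429/((-1/276*23157510)) = -316234/368969 - 218429/(-3859585/46) = -316234/368969 - 218429*(-46/3859585) = -316234/368969 + 10047734/3859585 = 2486770363356/1424067217865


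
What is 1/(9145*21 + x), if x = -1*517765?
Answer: -1/325720 ≈ -3.0701e-6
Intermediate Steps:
x = -517765
1/(9145*21 + x) = 1/(9145*21 - 517765) = 1/(192045 - 517765) = 1/(-325720) = -1/325720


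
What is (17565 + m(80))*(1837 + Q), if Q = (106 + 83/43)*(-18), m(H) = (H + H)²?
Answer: -196271255/43 ≈ -4.5644e+6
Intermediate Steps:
m(H) = 4*H² (m(H) = (2*H)² = 4*H²)
Q = -83538/43 (Q = (106 + 83*(1/43))*(-18) = (106 + 83/43)*(-18) = (4641/43)*(-18) = -83538/43 ≈ -1942.7)
(17565 + m(80))*(1837 + Q) = (17565 + 4*80²)*(1837 - 83538/43) = (17565 + 4*6400)*(-4547/43) = (17565 + 25600)*(-4547/43) = 43165*(-4547/43) = -196271255/43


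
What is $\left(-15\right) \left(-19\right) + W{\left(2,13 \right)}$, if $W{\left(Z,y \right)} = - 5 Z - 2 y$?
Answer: $249$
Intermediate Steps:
$\left(-15\right) \left(-19\right) + W{\left(2,13 \right)} = \left(-15\right) \left(-19\right) - 36 = 285 - 36 = 249$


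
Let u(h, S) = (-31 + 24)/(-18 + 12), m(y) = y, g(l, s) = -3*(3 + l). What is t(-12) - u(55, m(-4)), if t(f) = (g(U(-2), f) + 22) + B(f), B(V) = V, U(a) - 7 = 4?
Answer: -199/6 ≈ -33.167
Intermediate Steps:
U(a) = 11 (U(a) = 7 + 4 = 11)
g(l, s) = -9 - 3*l
u(h, S) = 7/6 (u(h, S) = -7/(-6) = -7*(-⅙) = 7/6)
t(f) = -20 + f (t(f) = ((-9 - 3*11) + 22) + f = ((-9 - 33) + 22) + f = (-42 + 22) + f = -20 + f)
t(-12) - u(55, m(-4)) = (-20 - 12) - 1*7/6 = -32 - 7/6 = -199/6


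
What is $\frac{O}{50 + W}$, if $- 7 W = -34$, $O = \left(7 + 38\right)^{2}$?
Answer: $\frac{4725}{128} \approx 36.914$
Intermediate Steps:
$O = 2025$ ($O = 45^{2} = 2025$)
$W = \frac{34}{7}$ ($W = \left(- \frac{1}{7}\right) \left(-34\right) = \frac{34}{7} \approx 4.8571$)
$\frac{O}{50 + W} = \frac{1}{50 + \frac{34}{7}} \cdot 2025 = \frac{1}{\frac{384}{7}} \cdot 2025 = \frac{7}{384} \cdot 2025 = \frac{4725}{128}$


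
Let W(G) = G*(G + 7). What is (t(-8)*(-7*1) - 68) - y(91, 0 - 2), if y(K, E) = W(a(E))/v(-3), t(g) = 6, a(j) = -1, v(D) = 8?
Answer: -437/4 ≈ -109.25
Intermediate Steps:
W(G) = G*(7 + G)
y(K, E) = -3/4 (y(K, E) = -(7 - 1)/8 = -1*6*(1/8) = -6*1/8 = -3/4)
(t(-8)*(-7*1) - 68) - y(91, 0 - 2) = (6*(-7*1) - 68) - 1*(-3/4) = (6*(-7) - 68) + 3/4 = (-42 - 68) + 3/4 = -110 + 3/4 = -437/4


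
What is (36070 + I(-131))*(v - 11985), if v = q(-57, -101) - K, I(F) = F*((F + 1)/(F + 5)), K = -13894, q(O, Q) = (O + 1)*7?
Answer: 3434328715/63 ≈ 5.4513e+7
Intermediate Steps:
q(O, Q) = 7 + 7*O (q(O, Q) = (1 + O)*7 = 7 + 7*O)
I(F) = F*(1 + F)/(5 + F) (I(F) = F*((1 + F)/(5 + F)) = F*(1 + F)/(5 + F))
v = 13502 (v = (7 + 7*(-57)) - 1*(-13894) = (7 - 399) + 13894 = -392 + 13894 = 13502)
(36070 + I(-131))*(v - 11985) = (36070 - 131*(1 - 131)/(5 - 131))*(13502 - 11985) = (36070 - 131*(-130)/(-126))*1517 = (36070 - 131*(-1/126)*(-130))*1517 = (36070 - 8515/63)*1517 = (2263895/63)*1517 = 3434328715/63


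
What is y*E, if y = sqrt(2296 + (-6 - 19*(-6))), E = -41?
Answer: -82*sqrt(601) ≈ -2010.3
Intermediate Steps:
y = 2*sqrt(601) (y = sqrt(2296 + (-6 + 114)) = sqrt(2296 + 108) = sqrt(2404) = 2*sqrt(601) ≈ 49.031)
y*E = (2*sqrt(601))*(-41) = -82*sqrt(601)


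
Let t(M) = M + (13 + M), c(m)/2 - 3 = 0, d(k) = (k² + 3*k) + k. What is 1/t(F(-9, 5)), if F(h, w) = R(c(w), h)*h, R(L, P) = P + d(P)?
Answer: -1/635 ≈ -0.0015748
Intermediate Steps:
d(k) = k² + 4*k
c(m) = 6 (c(m) = 6 + 2*0 = 6 + 0 = 6)
R(L, P) = P + P*(4 + P)
F(h, w) = h²*(5 + h) (F(h, w) = (h*(5 + h))*h = h²*(5 + h))
t(M) = 13 + 2*M
1/t(F(-9, 5)) = 1/(13 + 2*((-9)²*(5 - 9))) = 1/(13 + 2*(81*(-4))) = 1/(13 + 2*(-324)) = 1/(13 - 648) = 1/(-635) = -1/635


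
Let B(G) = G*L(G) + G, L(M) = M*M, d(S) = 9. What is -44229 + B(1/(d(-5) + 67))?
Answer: -19415463727/438976 ≈ -44229.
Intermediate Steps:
L(M) = M²
B(G) = G + G³ (B(G) = G*G² + G = G³ + G = G + G³)
-44229 + B(1/(d(-5) + 67)) = -44229 + (1/(9 + 67) + (1/(9 + 67))³) = -44229 + (1/76 + (1/76)³) = -44229 + (1/76 + 1/438976) = -44229 + 5777/438976 = -19415463727/438976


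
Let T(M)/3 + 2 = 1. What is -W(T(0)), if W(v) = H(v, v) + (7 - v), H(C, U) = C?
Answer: -7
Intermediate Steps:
T(M) = -3 (T(M) = -6 + 3*1 = -6 + 3 = -3)
W(v) = 7 (W(v) = v + (7 - v) = 7)
-W(T(0)) = -1*7 = -7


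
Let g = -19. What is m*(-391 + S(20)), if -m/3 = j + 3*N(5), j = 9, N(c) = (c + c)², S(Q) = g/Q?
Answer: 7266753/20 ≈ 3.6334e+5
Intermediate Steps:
S(Q) = -19/Q
N(c) = 4*c² (N(c) = (2*c)² = 4*c²)
m = -927 (m = -3*(9 + 3*(4*5²)) = -3*(9 + 3*(4*25)) = -3*(9 + 3*100) = -3*(9 + 300) = -3*309 = -927)
m*(-391 + S(20)) = -927*(-391 - 19/20) = -927*(-7839/20) = 7266753/20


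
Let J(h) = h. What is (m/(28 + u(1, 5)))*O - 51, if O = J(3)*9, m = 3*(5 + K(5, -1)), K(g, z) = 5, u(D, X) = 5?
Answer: -291/11 ≈ -26.455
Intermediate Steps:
m = 30 (m = 3*(5 + 5) = 3*10 = 30)
O = 27 (O = 3*9 = 27)
(m/(28 + u(1, 5)))*O - 51 = (30/(28 + 5))*27 - 51 = (30/33)*27 - 51 = ((1/33)*30)*27 - 51 = (10/11)*27 - 51 = 270/11 - 51 = -291/11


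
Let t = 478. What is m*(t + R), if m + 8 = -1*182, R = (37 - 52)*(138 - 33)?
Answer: 208430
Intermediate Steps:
R = -1575 (R = -15*105 = -1575)
m = -190 (m = -8 - 1*182 = -8 - 182 = -190)
m*(t + R) = -190*(478 - 1575) = -190*(-1097) = 208430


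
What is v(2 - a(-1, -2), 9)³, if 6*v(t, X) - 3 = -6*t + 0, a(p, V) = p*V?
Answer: ⅛ ≈ 0.12500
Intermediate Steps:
a(p, V) = V*p
v(t, X) = ½ - t (v(t, X) = ½ + (-6*t + 0)/6 = ½ + (-6*t)/6 = ½ - t)
v(2 - a(-1, -2), 9)³ = (½ - (2 - (-2)*(-1)))³ = (½ - (2 - 1*2))³ = (½ - (2 - 2))³ = (½ - 1*0)³ = (½ + 0)³ = (½)³ = ⅛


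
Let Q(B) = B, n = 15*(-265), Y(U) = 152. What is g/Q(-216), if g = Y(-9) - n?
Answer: -4127/216 ≈ -19.106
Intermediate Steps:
n = -3975
g = 4127 (g = 152 - 1*(-3975) = 152 + 3975 = 4127)
g/Q(-216) = 4127/(-216) = 4127*(-1/216) = -4127/216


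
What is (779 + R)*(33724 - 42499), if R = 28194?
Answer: -254238075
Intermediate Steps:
(779 + R)*(33724 - 42499) = (779 + 28194)*(33724 - 42499) = 28973*(-8775) = -254238075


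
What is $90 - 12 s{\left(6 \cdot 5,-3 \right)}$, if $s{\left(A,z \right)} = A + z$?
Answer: $-234$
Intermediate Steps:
$90 - 12 s{\left(6 \cdot 5,-3 \right)} = 90 - 12 \left(6 \cdot 5 - 3\right) = 90 - 12 \left(30 - 3\right) = 90 - 324 = -234$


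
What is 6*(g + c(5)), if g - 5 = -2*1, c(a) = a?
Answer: 48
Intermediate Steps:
g = 3 (g = 5 - 2*1 = 5 - 2 = 3)
6*(g + c(5)) = 6*(3 + 5) = 6*8 = 48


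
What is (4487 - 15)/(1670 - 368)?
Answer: 2236/651 ≈ 3.4347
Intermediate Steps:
(4487 - 15)/(1670 - 368) = 4472/1302 = 4472*(1/1302) = 2236/651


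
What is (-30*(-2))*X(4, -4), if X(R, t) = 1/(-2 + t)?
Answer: -10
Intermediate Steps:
(-30*(-2))*X(4, -4) = (-30*(-2))/(-2 - 4) = 60/(-6) = 60*(-1/6) = -10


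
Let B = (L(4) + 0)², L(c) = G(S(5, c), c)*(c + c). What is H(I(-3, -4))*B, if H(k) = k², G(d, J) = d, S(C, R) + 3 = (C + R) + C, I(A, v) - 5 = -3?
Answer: 30976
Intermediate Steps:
I(A, v) = 2 (I(A, v) = 5 - 3 = 2)
S(C, R) = -3 + R + 2*C (S(C, R) = -3 + ((C + R) + C) = -3 + (R + 2*C) = -3 + R + 2*C)
L(c) = 2*c*(7 + c) (L(c) = (-3 + c + 2*5)*(c + c) = (-3 + c + 10)*(2*c) = (7 + c)*(2*c) = 2*c*(7 + c))
B = 7744 (B = (2*4*(7 + 4) + 0)² = (2*4*11 + 0)² = (88 + 0)² = 88² = 7744)
H(I(-3, -4))*B = 2²*7744 = 4*7744 = 30976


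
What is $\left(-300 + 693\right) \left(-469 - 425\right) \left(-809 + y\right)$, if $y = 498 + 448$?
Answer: $-48133854$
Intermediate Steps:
$y = 946$
$\left(-300 + 693\right) \left(-469 - 425\right) \left(-809 + y\right) = \left(-300 + 693\right) \left(-469 - 425\right) \left(-809 + 946\right) = 393 \left(-894\right) 137 = \left(-351342\right) 137 = -48133854$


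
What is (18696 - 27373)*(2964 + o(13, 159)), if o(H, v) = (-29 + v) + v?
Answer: -28226281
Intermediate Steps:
o(H, v) = -29 + 2*v
(18696 - 27373)*(2964 + o(13, 159)) = (18696 - 27373)*(2964 + (-29 + 2*159)) = -8677*(2964 + (-29 + 318)) = -8677*(2964 + 289) = -8677*3253 = -28226281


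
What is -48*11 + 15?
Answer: -513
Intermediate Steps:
-48*11 + 15 = -528 + 15 = -513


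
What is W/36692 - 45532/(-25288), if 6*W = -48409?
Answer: 1099974259/695900472 ≈ 1.5806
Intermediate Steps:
W = -48409/6 (W = (⅙)*(-48409) = -48409/6 ≈ -8068.2)
W/36692 - 45532/(-25288) = -48409/6/36692 - 45532/(-25288) = -48409/6*1/36692 - 45532*(-1/25288) = -48409/220152 + 11383/6322 = 1099974259/695900472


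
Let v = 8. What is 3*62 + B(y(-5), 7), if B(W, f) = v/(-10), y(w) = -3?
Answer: 926/5 ≈ 185.20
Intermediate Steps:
B(W, f) = -⅘ (B(W, f) = 8/(-10) = 8*(-⅒) = -⅘)
3*62 + B(y(-5), 7) = 3*62 - ⅘ = 186 - ⅘ = 926/5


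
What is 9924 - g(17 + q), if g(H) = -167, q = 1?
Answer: 10091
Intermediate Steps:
9924 - g(17 + q) = 9924 - 1*(-167) = 9924 + 167 = 10091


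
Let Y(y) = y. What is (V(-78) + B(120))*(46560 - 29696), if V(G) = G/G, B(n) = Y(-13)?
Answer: -202368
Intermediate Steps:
B(n) = -13
V(G) = 1
(V(-78) + B(120))*(46560 - 29696) = (1 - 13)*(46560 - 29696) = -12*16864 = -202368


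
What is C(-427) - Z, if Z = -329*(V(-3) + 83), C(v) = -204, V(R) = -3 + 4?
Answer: 27432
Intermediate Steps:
V(R) = 1
Z = -27636 (Z = -329*(1 + 83) = -329*84 = -27636)
C(-427) - Z = -204 - 1*(-27636) = -204 + 27636 = 27432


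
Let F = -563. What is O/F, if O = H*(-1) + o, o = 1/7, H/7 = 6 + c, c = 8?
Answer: 685/3941 ≈ 0.17381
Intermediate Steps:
H = 98 (H = 7*(6 + 8) = 7*14 = 98)
o = ⅐ ≈ 0.14286
O = -685/7 (O = 98*(-1) + ⅐ = -98 + ⅐ = -685/7 ≈ -97.857)
O/F = -685/7/(-563) = -685/7*(-1/563) = 685/3941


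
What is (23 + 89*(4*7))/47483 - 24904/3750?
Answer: -586542691/89030625 ≈ -6.5881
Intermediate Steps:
(23 + 89*(4*7))/47483 - 24904/3750 = (23 + 89*28)*(1/47483) - 24904*1/3750 = (23 + 2492)*(1/47483) - 12452/1875 = 2515*(1/47483) - 12452/1875 = 2515/47483 - 12452/1875 = -586542691/89030625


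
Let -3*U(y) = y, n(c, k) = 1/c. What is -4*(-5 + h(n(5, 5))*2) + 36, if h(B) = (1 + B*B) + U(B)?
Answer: 3616/75 ≈ 48.213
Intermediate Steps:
U(y) = -y/3
h(B) = 1 + B² - B/3 (h(B) = (1 + B*B) - B/3 = (1 + B²) - B/3 = 1 + B² - B/3)
-4*(-5 + h(n(5, 5))*2) + 36 = -4*(-5 + (1 + (1/5)² - ⅓/5)*2) + 36 = -4*(-5 + (1 + (⅕)² - ⅓*⅕)*2) + 36 = -4*(-5 + (1 + 1/25 - 1/15)*2) + 36 = -4*(-5 + (73/75)*2) + 36 = -4*(-5 + 146/75) + 36 = -4*(-229/75) + 36 = 916/75 + 36 = 3616/75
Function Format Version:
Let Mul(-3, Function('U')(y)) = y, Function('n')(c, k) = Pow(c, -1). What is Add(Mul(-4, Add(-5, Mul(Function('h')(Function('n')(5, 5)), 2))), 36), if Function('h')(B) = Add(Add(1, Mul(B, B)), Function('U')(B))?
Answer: Rational(3616, 75) ≈ 48.213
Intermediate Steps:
Function('U')(y) = Mul(Rational(-1, 3), y)
Function('h')(B) = Add(1, Pow(B, 2), Mul(Rational(-1, 3), B)) (Function('h')(B) = Add(Add(1, Mul(B, B)), Mul(Rational(-1, 3), B)) = Add(Add(1, Pow(B, 2)), Mul(Rational(-1, 3), B)) = Add(1, Pow(B, 2), Mul(Rational(-1, 3), B)))
Add(Mul(-4, Add(-5, Mul(Function('h')(Function('n')(5, 5)), 2))), 36) = Add(Mul(-4, Add(-5, Mul(Add(1, Pow(Pow(5, -1), 2), Mul(Rational(-1, 3), Pow(5, -1))), 2))), 36) = Add(Mul(-4, Add(-5, Mul(Add(1, Pow(Rational(1, 5), 2), Mul(Rational(-1, 3), Rational(1, 5))), 2))), 36) = Add(Mul(-4, Add(-5, Mul(Add(1, Rational(1, 25), Rational(-1, 15)), 2))), 36) = Add(Mul(-4, Add(-5, Mul(Rational(73, 75), 2))), 36) = Add(Mul(-4, Add(-5, Rational(146, 75))), 36) = Add(Mul(-4, Rational(-229, 75)), 36) = Add(Rational(916, 75), 36) = Rational(3616, 75)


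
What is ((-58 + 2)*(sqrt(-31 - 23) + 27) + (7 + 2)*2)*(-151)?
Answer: 225594 + 25368*I*sqrt(6) ≈ 2.2559e+5 + 62139.0*I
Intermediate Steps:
((-58 + 2)*(sqrt(-31 - 23) + 27) + (7 + 2)*2)*(-151) = (-56*(sqrt(-54) + 27) + 9*2)*(-151) = (-56*(3*I*sqrt(6) + 27) + 18)*(-151) = (-56*(27 + 3*I*sqrt(6)) + 18)*(-151) = ((-1512 - 168*I*sqrt(6)) + 18)*(-151) = (-1494 - 168*I*sqrt(6))*(-151) = 225594 + 25368*I*sqrt(6)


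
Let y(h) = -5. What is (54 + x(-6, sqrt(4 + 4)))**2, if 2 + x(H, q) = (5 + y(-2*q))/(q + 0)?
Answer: 2704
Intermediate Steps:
x(H, q) = -2 (x(H, q) = -2 + (5 - 5)/(q + 0) = -2 + 0/q = -2 + 0 = -2)
(54 + x(-6, sqrt(4 + 4)))**2 = (54 - 2)**2 = 52**2 = 2704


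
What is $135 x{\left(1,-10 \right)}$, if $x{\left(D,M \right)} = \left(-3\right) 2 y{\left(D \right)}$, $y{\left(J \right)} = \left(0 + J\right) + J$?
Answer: $-1620$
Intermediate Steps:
$y{\left(J \right)} = 2 J$ ($y{\left(J \right)} = J + J = 2 J$)
$x{\left(D,M \right)} = - 12 D$ ($x{\left(D,M \right)} = \left(-3\right) 2 \cdot 2 D = - 6 \cdot 2 D = - 12 D$)
$135 x{\left(1,-10 \right)} = 135 \left(\left(-12\right) 1\right) = 135 \left(-12\right) = -1620$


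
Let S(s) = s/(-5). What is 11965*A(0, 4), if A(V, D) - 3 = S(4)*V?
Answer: 35895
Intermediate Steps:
S(s) = -s/5 (S(s) = s*(-⅕) = -s/5)
A(V, D) = 3 - 4*V/5 (A(V, D) = 3 + (-⅕*4)*V = 3 - 4*V/5)
11965*A(0, 4) = 11965*(3 - ⅘*0) = 11965*(3 + 0) = 11965*3 = 35895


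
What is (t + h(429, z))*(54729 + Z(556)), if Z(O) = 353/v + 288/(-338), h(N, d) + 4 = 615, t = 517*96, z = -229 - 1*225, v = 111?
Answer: 51584738511112/18759 ≈ 2.7499e+9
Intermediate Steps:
z = -454 (z = -229 - 225 = -454)
t = 49632
h(N, d) = 611 (h(N, d) = -4 + 615 = 611)
Z(O) = 43673/18759 (Z(O) = 353/111 + 288/(-338) = 353*(1/111) + 288*(-1/338) = 353/111 - 144/169 = 43673/18759)
(t + h(429, z))*(54729 + Z(556)) = (49632 + 611)*(54729 + 43673/18759) = 50243*(1026704984/18759) = 51584738511112/18759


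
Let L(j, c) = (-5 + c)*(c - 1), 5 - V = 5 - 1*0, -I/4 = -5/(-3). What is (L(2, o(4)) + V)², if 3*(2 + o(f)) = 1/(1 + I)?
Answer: 38937600/83521 ≈ 466.20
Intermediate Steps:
I = -20/3 (I = -(-20)/(-3) = -(-20)*(-1)/3 = -4*5/3 = -20/3 ≈ -6.6667)
o(f) = -35/17 (o(f) = -2 + 1/(3*(1 - 20/3)) = -2 + 1/(3*(-17/3)) = -2 + (⅓)*(-3/17) = -2 - 1/17 = -35/17)
V = 0 (V = 5 - (5 - 1*0) = 5 - (5 + 0) = 5 - 1*5 = 5 - 5 = 0)
L(j, c) = (-1 + c)*(-5 + c) (L(j, c) = (-5 + c)*(-1 + c) = (-1 + c)*(-5 + c))
(L(2, o(4)) + V)² = ((5 + (-35/17)² - 6*(-35/17)) + 0)² = ((5 + 1225/289 + 210/17) + 0)² = (6240/289 + 0)² = (6240/289)² = 38937600/83521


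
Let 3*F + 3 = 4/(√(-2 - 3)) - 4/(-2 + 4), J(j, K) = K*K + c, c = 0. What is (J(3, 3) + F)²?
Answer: 2404/45 - 176*I*√5/45 ≈ 53.422 - 8.7455*I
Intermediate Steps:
J(j, K) = K² (J(j, K) = K*K + 0 = K² + 0 = K²)
F = -5/3 - 4*I*√5/15 (F = -1 + (4/(√(-2 - 3)) - 4/(-2 + 4))/3 = -1 + (4/(√(-5)) - 4/2)/3 = -1 + (4/((I*√5)) - 4*½)/3 = -1 + (4*(-I*√5/5) - 2)/3 = -1 + (-4*I*√5/5 - 2)/3 = -1 + (-2 - 4*I*√5/5)/3 = -1 + (-⅔ - 4*I*√5/15) = -5/3 - 4*I*√5/15 ≈ -1.6667 - 0.59628*I)
(J(3, 3) + F)² = (3² + (-5/3 - 4*I*√5/15))² = (9 + (-5/3 - 4*I*√5/15))² = (22/3 - 4*I*√5/15)²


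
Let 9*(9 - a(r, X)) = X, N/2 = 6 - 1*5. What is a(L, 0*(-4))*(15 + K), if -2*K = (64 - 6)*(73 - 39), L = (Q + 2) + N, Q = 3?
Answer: -8739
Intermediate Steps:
N = 2 (N = 2*(6 - 1*5) = 2*(6 - 5) = 2*1 = 2)
L = 7 (L = (3 + 2) + 2 = 5 + 2 = 7)
a(r, X) = 9 - X/9
K = -986 (K = -(64 - 6)*(73 - 39)/2 = -29*34 = -1/2*1972 = -986)
a(L, 0*(-4))*(15 + K) = (9 - 0*(-4))*(15 - 986) = (9 - 1/9*0)*(-971) = (9 + 0)*(-971) = 9*(-971) = -8739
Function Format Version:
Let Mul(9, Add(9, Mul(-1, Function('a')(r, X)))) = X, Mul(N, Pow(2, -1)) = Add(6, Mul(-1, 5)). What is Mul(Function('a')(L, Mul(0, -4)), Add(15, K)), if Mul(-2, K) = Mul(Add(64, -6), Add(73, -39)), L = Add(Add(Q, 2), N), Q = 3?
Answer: -8739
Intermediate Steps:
N = 2 (N = Mul(2, Add(6, Mul(-1, 5))) = Mul(2, Add(6, -5)) = Mul(2, 1) = 2)
L = 7 (L = Add(Add(3, 2), 2) = Add(5, 2) = 7)
Function('a')(r, X) = Add(9, Mul(Rational(-1, 9), X))
K = -986 (K = Mul(Rational(-1, 2), Mul(Add(64, -6), Add(73, -39))) = Mul(Rational(-1, 2), Mul(58, 34)) = Mul(Rational(-1, 2), 1972) = -986)
Mul(Function('a')(L, Mul(0, -4)), Add(15, K)) = Mul(Add(9, Mul(Rational(-1, 9), Mul(0, -4))), Add(15, -986)) = Mul(Add(9, Mul(Rational(-1, 9), 0)), -971) = Mul(Add(9, 0), -971) = Mul(9, -971) = -8739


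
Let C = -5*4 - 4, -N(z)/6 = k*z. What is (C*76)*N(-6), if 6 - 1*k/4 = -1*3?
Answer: -2363904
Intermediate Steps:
k = 36 (k = 24 - (-4)*3 = 24 - 4*(-3) = 24 + 12 = 36)
N(z) = -216*z
C = -24 (C = -20 - 4 = -24)
(C*76)*N(-6) = (-24*76)*(-216*(-6)) = -1824*1296 = -2363904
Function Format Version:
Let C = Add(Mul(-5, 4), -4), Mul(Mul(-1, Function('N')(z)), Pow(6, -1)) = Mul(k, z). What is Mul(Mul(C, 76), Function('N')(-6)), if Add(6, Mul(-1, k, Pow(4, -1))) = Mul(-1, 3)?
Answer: -2363904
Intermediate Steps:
k = 36 (k = Add(24, Mul(-4, Mul(-1, 3))) = Add(24, Mul(-4, -3)) = Add(24, 12) = 36)
Function('N')(z) = Mul(-216, z) (Function('N')(z) = Mul(-6, Mul(36, z)) = Mul(-216, z))
C = -24 (C = Add(-20, -4) = -24)
Mul(Mul(C, 76), Function('N')(-6)) = Mul(Mul(-24, 76), Mul(-216, -6)) = Mul(-1824, 1296) = -2363904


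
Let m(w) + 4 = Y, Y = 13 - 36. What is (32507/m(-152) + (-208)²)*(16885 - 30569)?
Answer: -15539837764/27 ≈ -5.7555e+8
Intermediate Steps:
Y = -23
m(w) = -27 (m(w) = -4 - 23 = -27)
(32507/m(-152) + (-208)²)*(16885 - 30569) = (32507/(-27) + (-208)²)*(16885 - 30569) = (32507*(-1/27) + 43264)*(-13684) = (-32507/27 + 43264)*(-13684) = (1135621/27)*(-13684) = -15539837764/27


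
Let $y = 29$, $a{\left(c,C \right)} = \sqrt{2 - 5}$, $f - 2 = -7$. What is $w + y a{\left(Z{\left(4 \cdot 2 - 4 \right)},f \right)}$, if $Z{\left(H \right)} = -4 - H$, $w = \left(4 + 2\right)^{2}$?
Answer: $36 + 29 i \sqrt{3} \approx 36.0 + 50.229 i$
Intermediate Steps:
$f = -5$ ($f = 2 - 7 = -5$)
$w = 36$ ($w = 6^{2} = 36$)
$a{\left(c,C \right)} = i \sqrt{3}$ ($a{\left(c,C \right)} = \sqrt{-3} = i \sqrt{3}$)
$w + y a{\left(Z{\left(4 \cdot 2 - 4 \right)},f \right)} = 36 + 29 i \sqrt{3}$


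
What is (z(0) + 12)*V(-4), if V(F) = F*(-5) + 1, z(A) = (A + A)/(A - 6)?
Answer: 252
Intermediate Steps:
z(A) = 2*A/(-6 + A) (z(A) = (2*A)/(-6 + A) = 2*A/(-6 + A))
V(F) = 1 - 5*F (V(F) = -5*F + 1 = 1 - 5*F)
(z(0) + 12)*V(-4) = (2*0/(-6 + 0) + 12)*(1 - 5*(-4)) = (2*0/(-6) + 12)*(1 + 20) = (2*0*(-1/6) + 12)*21 = (0 + 12)*21 = 12*21 = 252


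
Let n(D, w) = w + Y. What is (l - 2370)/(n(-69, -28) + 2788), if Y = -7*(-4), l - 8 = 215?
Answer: -2147/2788 ≈ -0.77009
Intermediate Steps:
l = 223 (l = 8 + 215 = 223)
Y = 28
n(D, w) = 28 + w (n(D, w) = w + 28 = 28 + w)
(l - 2370)/(n(-69, -28) + 2788) = (223 - 2370)/((28 - 28) + 2788) = -2147/(0 + 2788) = -2147/2788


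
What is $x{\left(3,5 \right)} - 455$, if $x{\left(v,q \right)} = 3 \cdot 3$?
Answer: $-446$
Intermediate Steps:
$x{\left(v,q \right)} = 9$
$x{\left(3,5 \right)} - 455 = 9 - 455 = -446$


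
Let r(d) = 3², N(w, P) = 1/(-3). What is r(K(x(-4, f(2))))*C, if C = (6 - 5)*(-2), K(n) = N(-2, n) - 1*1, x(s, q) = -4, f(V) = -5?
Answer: -18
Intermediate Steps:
N(w, P) = -⅓
K(n) = -4/3 (K(n) = -⅓ - 1*1 = -⅓ - 1 = -4/3)
r(d) = 9
C = -2 (C = 1*(-2) = -2)
r(K(x(-4, f(2))))*C = 9*(-2) = -18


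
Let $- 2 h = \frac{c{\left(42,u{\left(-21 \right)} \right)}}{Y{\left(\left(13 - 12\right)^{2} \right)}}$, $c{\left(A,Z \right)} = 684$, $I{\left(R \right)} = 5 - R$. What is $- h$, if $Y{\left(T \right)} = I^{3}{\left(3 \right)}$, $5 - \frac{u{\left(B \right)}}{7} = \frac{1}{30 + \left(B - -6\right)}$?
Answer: $\frac{171}{4} \approx 42.75$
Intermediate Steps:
$u{\left(B \right)} = 35 - \frac{7}{36 + B}$ ($u{\left(B \right)} = 35 - \frac{7}{30 + \left(B - -6\right)} = 35 - \frac{7}{30 + \left(B + 6\right)} = 35 - \frac{7}{30 + \left(6 + B\right)} = 35 - \frac{7}{36 + B}$)
$Y{\left(T \right)} = 8$ ($Y{\left(T \right)} = \left(5 - 3\right)^{3} = 2^{3} = 8$)
$h = - \frac{171}{4}$ ($h = - \frac{684 \cdot \frac{1}{8}}{2} = \left(- \frac{1}{2}\right) \frac{171}{2} = - \frac{171}{4} \approx -42.75$)
$- h = \left(-1\right) \left(- \frac{171}{4}\right) = \frac{171}{4}$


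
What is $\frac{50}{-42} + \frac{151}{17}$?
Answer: $\frac{2746}{357} \approx 7.6919$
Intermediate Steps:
$\frac{50}{-42} + \frac{151}{17} = 50 \left(- \frac{1}{42}\right) + 151 \cdot \frac{1}{17} = - \frac{25}{21} + \frac{151}{17} = \frac{2746}{357}$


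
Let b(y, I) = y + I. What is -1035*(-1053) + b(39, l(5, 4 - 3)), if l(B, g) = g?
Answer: 1089895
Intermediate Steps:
b(y, I) = I + y
-1035*(-1053) + b(39, l(5, 4 - 3)) = -1035*(-1053) + ((4 - 3) + 39) = 1089855 + (1 + 39) = 1089855 + 40 = 1089895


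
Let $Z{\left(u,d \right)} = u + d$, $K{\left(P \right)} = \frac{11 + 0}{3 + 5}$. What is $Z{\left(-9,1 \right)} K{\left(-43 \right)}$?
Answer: $-11$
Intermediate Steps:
$K{\left(P \right)} = \frac{11}{8}$
$Z{\left(u,d \right)} = d + u$
$Z{\left(-9,1 \right)} K{\left(-43 \right)} = \left(1 - 9\right) \frac{11}{8} = \left(-8\right) \frac{11}{8} = -11$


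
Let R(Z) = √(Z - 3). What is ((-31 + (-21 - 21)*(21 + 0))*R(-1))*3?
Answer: -5478*I ≈ -5478.0*I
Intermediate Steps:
R(Z) = √(-3 + Z)
((-31 + (-21 - 21)*(21 + 0))*R(-1))*3 = ((-31 + (-21 - 21)*(21 + 0))*√(-3 - 1))*3 = ((-31 - 42*21)*√(-4))*3 = ((-31 - 882)*(2*I))*3 = -1826*I*3 = -5478*I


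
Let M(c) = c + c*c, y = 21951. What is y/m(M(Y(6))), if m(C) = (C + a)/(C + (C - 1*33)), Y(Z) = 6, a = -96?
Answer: -41463/2 ≈ -20732.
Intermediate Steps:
M(c) = c + c²
m(C) = (-96 + C)/(-33 + 2*C) (m(C) = (C - 96)/(C + (C - 1*33)) = (-96 + C)/(C + (C - 33)) = (-96 + C)/(C + (-33 + C)) = (-96 + C)/(-33 + 2*C))
y/m(M(Y(6))) = 21951/(((-96 + 6*(1 + 6))/(-33 + 2*(6*(1 + 6))))) = 21951/(((-96 + 6*7)/(-33 + 2*(6*7)))) = 21951/(((-96 + 42)/(-33 + 2*42))) = 21951/((-54/(-33 + 84))) = 21951/((-54/51)) = 21951/(((1/51)*(-54))) = 21951/(-18/17) = 21951*(-17/18) = -41463/2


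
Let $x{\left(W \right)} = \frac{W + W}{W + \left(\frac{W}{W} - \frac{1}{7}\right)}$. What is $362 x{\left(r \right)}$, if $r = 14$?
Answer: $\frac{8869}{13} \approx 682.23$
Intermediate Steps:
$x{\left(W \right)} = \frac{2 W}{\frac{6}{7} + W}$ ($x{\left(W \right)} = \frac{2 W}{W + \left(1 - \frac{1}{7}\right)} = \frac{2 W}{W + \frac{6}{7}} = \frac{2 W}{\frac{6}{7} + W}$)
$362 x{\left(r \right)} = 362 \cdot 14 \cdot 14 \frac{1}{6 + 7 \cdot 14} = 362 \cdot 14 \cdot 14 \frac{1}{6 + 98} = 362 \cdot 14 \cdot 14 \cdot \frac{1}{104} = 362 \cdot \frac{49}{26} = \frac{8869}{13}$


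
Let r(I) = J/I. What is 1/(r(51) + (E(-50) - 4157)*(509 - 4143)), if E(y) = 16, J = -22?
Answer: 51/767468072 ≈ 6.6452e-8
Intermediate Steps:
r(I) = -22/I
1/(r(51) + (E(-50) - 4157)*(509 - 4143)) = 1/(-22/51 + (16 - 4157)*(509 - 4143)) = 1/(-22*1/51 - 4141*(-3634)) = 1/(-22/51 + 15048394) = 1/(767468072/51) = 51/767468072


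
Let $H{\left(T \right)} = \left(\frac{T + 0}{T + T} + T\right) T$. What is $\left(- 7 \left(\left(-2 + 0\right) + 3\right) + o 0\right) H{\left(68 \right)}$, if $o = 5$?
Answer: $-32606$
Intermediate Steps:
$H{\left(T \right)} = T \left(\frac{1}{2} + T\right)$ ($H{\left(T \right)} = \left(\frac{T}{2 T} + T\right) T = \left(T \frac{1}{2 T} + T\right) T = \left(\frac{1}{2} + T\right) T = T \left(\frac{1}{2} + T\right)$)
$\left(- 7 \left(\left(-2 + 0\right) + 3\right) + o 0\right) H{\left(68 \right)} = \left(- 7 \left(\left(-2 + 0\right) + 3\right) + 5 \cdot 0\right) 68 \left(\frac{1}{2} + 68\right) = \left(- 7 \left(-2 + 3\right) + 0\right) 68 \cdot \frac{137}{2} = \left(\left(-7\right) 1 + 0\right) 4658 = \left(-7 + 0\right) 4658 = \left(-7\right) 4658 = -32606$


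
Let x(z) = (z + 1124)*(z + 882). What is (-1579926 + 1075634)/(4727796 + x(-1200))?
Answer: -126073/1187991 ≈ -0.10612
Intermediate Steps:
x(z) = (882 + z)*(1124 + z) (x(z) = (1124 + z)*(882 + z) = (882 + z)*(1124 + z))
(-1579926 + 1075634)/(4727796 + x(-1200)) = (-1579926 + 1075634)/(4727796 + (991368 + (-1200)² + 2006*(-1200))) = -504292/(4727796 + (991368 + 1440000 - 2407200)) = -504292/(4727796 + 24168) = -504292/4751964 = -504292*1/4751964 = -126073/1187991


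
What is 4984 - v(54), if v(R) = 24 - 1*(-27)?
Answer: 4933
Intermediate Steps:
v(R) = 51 (v(R) = 24 + 27 = 51)
4984 - v(54) = 4984 - 1*51 = 4984 - 51 = 4933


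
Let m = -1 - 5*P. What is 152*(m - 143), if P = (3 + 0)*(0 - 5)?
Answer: -10488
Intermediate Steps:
P = -15 (P = 3*(-5) = -15)
m = 74 (m = -1 - 5*(-15) = -1 + 75 = 74)
152*(m - 143) = 152*(74 - 143) = 152*(-69) = -10488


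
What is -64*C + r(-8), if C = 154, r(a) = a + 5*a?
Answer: -9904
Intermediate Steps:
r(a) = 6*a
-64*C + r(-8) = -64*154 + 6*(-8) = -9856 - 48 = -9904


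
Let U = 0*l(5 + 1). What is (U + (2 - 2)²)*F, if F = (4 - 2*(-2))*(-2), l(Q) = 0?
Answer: 0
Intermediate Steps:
U = 0 (U = 0*0 = 0)
F = -16 (F = (4 + 4)*(-2) = 8*(-2) = -16)
(U + (2 - 2)²)*F = (0 + (2 - 2)²)*(-16) = (0 + 0²)*(-16) = (0 + 0)*(-16) = 0*(-16) = 0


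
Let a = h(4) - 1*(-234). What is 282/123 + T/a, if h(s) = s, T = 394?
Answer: 19263/4879 ≈ 3.9481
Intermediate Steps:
a = 238 (a = 4 - 1*(-234) = 4 + 234 = 238)
282/123 + T/a = 282/123 + 394/238 = 282*(1/123) + 394*(1/238) = 94/41 + 197/119 = 19263/4879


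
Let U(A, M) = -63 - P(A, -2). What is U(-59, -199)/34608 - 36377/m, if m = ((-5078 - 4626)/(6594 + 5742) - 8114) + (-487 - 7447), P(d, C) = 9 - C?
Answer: 969723404063/428226050616 ≈ 2.2645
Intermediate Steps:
m = -24747229/1542 (m = (-9704/12336 - 8114) - 7934 = (-9704*1/12336 - 8114) - 7934 = (-1213/1542 - 8114) - 7934 = -12513001/1542 - 7934 = -24747229/1542 ≈ -16049.)
U(A, M) = -74 (U(A, M) = -63 - (9 - 1*(-2)) = -63 - (9 + 2) = -63 - 1*11 = -63 - 11 = -74)
U(-59, -199)/34608 - 36377/m = -74/34608 - 36377/(-24747229/1542) = -74*1/34608 - 36377*(-1542/24747229) = -37/17304 + 56093334/24747229 = 969723404063/428226050616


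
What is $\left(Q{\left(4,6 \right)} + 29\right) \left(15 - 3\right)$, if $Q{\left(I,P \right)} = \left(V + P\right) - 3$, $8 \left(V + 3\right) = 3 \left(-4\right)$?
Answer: $330$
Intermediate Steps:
$V = - \frac{9}{2}$ ($V = -3 + \frac{3 \left(-4\right)}{8} = -3 + \frac{1}{8} \left(-12\right) = -3 - \frac{3}{2} = - \frac{9}{2} \approx -4.5$)
$Q{\left(I,P \right)} = - \frac{15}{2} + P$ ($Q{\left(I,P \right)} = \left(- \frac{9}{2} + P\right) - 3 = - \frac{15}{2} + P$)
$\left(Q{\left(4,6 \right)} + 29\right) \left(15 - 3\right) = \left(\left(- \frac{15}{2} + 6\right) + 29\right) \left(15 - 3\right) = \left(- \frac{3}{2} + 29\right) \left(15 - 3\right) = \frac{55}{2} \cdot 12 = 330$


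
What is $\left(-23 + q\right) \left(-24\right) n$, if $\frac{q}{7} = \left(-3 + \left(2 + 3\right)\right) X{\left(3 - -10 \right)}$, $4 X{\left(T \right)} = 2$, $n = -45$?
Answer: $-17280$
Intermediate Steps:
$X{\left(T \right)} = \frac{1}{2}$ ($X{\left(T \right)} = \frac{1}{4} \cdot 2 = \frac{1}{2}$)
$q = 7$ ($q = 7 \left(-3 + \left(2 + 3\right)\right) \frac{1}{2} = 7 \left(-3 + 5\right) \frac{1}{2} = 7 \cdot 2 \cdot \frac{1}{2} = 7 \cdot 1 = 7$)
$\left(-23 + q\right) \left(-24\right) n = \left(-23 + 7\right) \left(-24\right) \left(-45\right) = \left(-16\right) \left(-24\right) \left(-45\right) = 384 \left(-45\right) = -17280$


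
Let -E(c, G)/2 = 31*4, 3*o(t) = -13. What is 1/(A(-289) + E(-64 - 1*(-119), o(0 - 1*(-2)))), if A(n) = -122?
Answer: -1/370 ≈ -0.0027027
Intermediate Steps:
o(t) = -13/3 (o(t) = (⅓)*(-13) = -13/3)
E(c, G) = -248 (E(c, G) = -62*4 = -2*124 = -248)
1/(A(-289) + E(-64 - 1*(-119), o(0 - 1*(-2)))) = 1/(-122 - 248) = 1/(-370) = -1/370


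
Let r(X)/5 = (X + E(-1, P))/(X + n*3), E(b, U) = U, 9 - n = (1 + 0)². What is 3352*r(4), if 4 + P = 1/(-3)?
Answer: -4190/21 ≈ -199.52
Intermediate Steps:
P = -13/3 (P = -4 + 1/(-3) = -4 + 1*(-⅓) = -4 - ⅓ = -13/3 ≈ -4.3333)
n = 8 (n = 9 - (1 + 0)² = 9 - 1*1² = 9 - 1*1 = 9 - 1 = 8)
r(X) = 5*(-13/3 + X)/(24 + X) (r(X) = 5*((X - 13/3)/(X + 8*3)) = 5*((-13/3 + X)/(X + 24)) = 5*((-13/3 + X)/(24 + X)) = 5*(-13/3 + X)/(24 + X))
3352*r(4) = 3352*(5*(-13 + 3*4)/(3*(24 + 4))) = 3352*((5/3)*(-13 + 12)/28) = 3352*((5/3)*(1/28)*(-1)) = 3352*(-5/84) = -4190/21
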